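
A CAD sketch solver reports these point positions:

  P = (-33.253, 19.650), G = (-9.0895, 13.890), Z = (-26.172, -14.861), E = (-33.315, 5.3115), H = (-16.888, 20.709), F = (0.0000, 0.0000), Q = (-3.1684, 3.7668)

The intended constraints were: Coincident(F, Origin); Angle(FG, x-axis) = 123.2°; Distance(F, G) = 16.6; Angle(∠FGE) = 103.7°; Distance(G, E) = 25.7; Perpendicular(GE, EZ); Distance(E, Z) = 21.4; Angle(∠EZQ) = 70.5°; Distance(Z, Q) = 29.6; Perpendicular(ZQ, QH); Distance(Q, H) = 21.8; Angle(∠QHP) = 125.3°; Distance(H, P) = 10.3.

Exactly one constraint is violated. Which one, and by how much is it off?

Distance(H, P) = 10.3 — off by 6.10.

F = (0.00, 0.00) ✓; FG at 123.2° ✓; |FG| = 16.60 ✓; ∠FGE = 103.7° ✓; |GE| = 25.70 ✓; ∠(GE, EZ) = 90.00° ✓; |EZ| = 21.40 ✓; ∠EZQ = 70.50° ✓; |ZQ| = 29.60 ✓; ∠(ZQ, QH) = 90.00° ✓; |QH| = 21.80 ✓; ∠QHP = 125.3° ✓; |HP| = 16.40 ✗.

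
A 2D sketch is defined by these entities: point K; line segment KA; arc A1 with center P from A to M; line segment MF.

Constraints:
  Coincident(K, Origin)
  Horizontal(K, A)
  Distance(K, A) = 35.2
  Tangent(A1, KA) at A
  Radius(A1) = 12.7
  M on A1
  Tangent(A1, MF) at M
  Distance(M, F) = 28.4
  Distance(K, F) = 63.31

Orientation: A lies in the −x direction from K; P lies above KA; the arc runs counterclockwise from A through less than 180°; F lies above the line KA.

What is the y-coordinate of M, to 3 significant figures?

22.3

K is at the origin; K and A share the same y with |KA| = 35.2 and A on the −x side, so A = (-35.2, 0.00). Since A1 is tangent to KA there, PA ⟂ KA, so P = A + (0, 12.7) = (-35.2, 12.7). Since PM ⟂ MF (tangency), |PF| = √(12.7² + 28.4²) = 31.1 regardless of where M sits on A1. So F lies on both circle(K, 63.31) and circle(P, 31.1); the above-KA intersection is F = (-48.3, 40.9). M is the foot of the tangent from F: M = (-26.9, 22.3).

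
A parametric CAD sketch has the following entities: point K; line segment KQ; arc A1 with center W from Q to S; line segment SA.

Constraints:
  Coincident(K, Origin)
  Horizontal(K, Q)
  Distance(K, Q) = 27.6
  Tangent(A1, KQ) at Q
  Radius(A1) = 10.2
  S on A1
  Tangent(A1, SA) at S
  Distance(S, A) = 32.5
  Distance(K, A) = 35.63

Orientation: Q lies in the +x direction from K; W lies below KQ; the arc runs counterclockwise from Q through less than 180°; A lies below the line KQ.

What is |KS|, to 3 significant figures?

19.3

Checks: ∠(WQ, QK) = 90.00° ✓; |WQ| = 10.20 ✓; |WS| = 10.20 ✓; ∠(WS, SA) = 90.00° ✓; |SA| = 32.50 ✓; |KA| = 35.63 ✓.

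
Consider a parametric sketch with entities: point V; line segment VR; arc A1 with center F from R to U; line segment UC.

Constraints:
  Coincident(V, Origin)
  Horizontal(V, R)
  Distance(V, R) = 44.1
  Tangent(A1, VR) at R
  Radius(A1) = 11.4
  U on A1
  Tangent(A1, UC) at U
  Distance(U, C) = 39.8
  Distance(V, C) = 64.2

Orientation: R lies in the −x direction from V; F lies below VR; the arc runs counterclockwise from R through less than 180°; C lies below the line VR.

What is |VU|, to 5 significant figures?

56.784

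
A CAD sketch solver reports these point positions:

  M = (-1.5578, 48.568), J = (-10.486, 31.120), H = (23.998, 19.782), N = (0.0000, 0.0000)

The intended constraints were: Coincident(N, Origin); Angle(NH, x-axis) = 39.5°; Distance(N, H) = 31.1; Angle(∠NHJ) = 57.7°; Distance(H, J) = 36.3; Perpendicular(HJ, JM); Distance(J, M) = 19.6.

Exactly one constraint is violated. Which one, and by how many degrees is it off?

Perpendicular(HJ, JM) — off by 8.90°.

N = (0.00, 0.00) ✓; NH at 39.50° ✓; |NH| = 31.10 ✓; ∠NHJ = 57.70° ✓; |HJ| = 36.30 ✓; ∠(HJ, JM) = 98.90° ✗; |JM| = 19.60 ✓.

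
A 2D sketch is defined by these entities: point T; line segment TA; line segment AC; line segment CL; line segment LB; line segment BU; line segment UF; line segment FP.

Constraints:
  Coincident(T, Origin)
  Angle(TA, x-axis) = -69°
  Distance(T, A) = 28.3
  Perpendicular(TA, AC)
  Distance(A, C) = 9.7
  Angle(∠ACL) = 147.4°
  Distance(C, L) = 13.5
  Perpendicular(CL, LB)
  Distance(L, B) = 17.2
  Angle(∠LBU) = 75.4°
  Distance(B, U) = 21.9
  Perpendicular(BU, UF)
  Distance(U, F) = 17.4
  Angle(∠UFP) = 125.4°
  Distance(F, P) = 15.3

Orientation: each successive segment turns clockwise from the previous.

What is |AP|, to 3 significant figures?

24.9

T is at the origin; TA runs at -69.0° with length 28.3, so A = (10.1, -26.4). The perpendicularity gives AC at right angles to TA, so AC runs at -159°; with |AC| = 9.7, C = (1.09, -29.9). ∠ACL = 147.4° gives CL at 168° from the x-axis; with |CL| = 13.5, L = (-12.1, -27.2). The perpendicularity gives LB at right angles to CL, so LB runs at 78.4°; with |LB| = 17.2, B = (-8.68, -10.3). ∠LBU = 75.4° gives BU at -26.2° from the x-axis; with |BU| = 21.9, U = (11.0, -20.0). The perpendicularity gives UF at right angles to BU, so UF runs at -116°; with |UF| = 17.4, F = (3.29, -35.6). ∠UFP = 125.4° gives FP at -171° from the x-axis; with |FP| = 15.3, P = (-11.8, -38.1). Then |AP| = |P − A| = 24.9.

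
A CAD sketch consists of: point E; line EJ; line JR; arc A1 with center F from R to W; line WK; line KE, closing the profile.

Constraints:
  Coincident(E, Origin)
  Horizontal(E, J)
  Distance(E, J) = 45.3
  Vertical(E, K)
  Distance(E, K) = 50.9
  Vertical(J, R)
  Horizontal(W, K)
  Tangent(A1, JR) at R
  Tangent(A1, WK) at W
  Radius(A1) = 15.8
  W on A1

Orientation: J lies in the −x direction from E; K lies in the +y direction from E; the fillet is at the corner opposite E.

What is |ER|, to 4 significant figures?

57.31

The virtual corner opposite E is at (-45.30, 50.90). A1 meets JR tangentially, so FR is at right angles to JR and A1 meets WK tangentially, so FW is at right angles to WK, with radius 15.8, so the center F sits 15.8 in from both sides at F = (-29.50, 35.10). That places the tangent points at R = (-45.30, 35.10) on JR and W = (-29.50, 50.90) on WK. Then |ER| = |R − E| = 57.31.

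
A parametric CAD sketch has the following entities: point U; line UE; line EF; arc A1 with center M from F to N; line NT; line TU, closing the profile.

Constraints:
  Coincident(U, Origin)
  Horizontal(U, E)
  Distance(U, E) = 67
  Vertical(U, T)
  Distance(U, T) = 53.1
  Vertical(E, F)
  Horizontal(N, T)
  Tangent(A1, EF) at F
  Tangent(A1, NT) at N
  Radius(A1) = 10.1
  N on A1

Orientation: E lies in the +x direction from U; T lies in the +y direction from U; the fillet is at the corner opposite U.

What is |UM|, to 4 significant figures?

71.32

U and T share the same x with |UT| = 53.1 and T on the +y side, so T = (0.000, 53.10). The virtual corner opposite U is at (67.00, 53.10). The tangent condition forces MF to be normal to EF and A1 meets NT tangentially, so MN is at right angles to NT, with radius 10.1, so the center M sits 10.1 in from both sides at M = (56.90, 43.00). Then |UM| = |M − U| = 71.32.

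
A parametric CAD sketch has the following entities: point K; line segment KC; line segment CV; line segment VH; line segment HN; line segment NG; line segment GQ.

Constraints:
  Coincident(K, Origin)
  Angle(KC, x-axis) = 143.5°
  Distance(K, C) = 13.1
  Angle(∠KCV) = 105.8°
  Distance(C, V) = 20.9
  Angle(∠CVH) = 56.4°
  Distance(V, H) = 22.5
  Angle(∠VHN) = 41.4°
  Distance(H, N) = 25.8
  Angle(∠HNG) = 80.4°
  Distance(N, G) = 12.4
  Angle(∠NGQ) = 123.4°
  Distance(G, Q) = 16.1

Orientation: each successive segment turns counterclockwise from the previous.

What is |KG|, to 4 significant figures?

28.28

∠VHN = 41.4° gives HN at 119.9° from the x-axis; with |HN| = 25.8, N = (-18.62, 10.16). ∠HNG = 80.4° gives NG at -140.5° from the x-axis; with |NG| = 12.4, G = (-28.18, 2.276). Then |KG| = |G − K| = 28.28.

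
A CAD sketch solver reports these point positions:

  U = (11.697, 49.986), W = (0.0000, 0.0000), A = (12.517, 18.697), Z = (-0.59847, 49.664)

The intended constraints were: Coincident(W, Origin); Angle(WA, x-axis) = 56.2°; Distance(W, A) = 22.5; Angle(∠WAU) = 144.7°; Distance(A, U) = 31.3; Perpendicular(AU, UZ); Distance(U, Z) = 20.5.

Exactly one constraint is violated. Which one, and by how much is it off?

Distance(U, Z) = 20.5 — off by 8.20.

W = (0.00, 0.00) ✓; WA at 56.20° ✓; |WA| = 22.50 ✓; ∠WAU = 144.7° ✓; |AU| = 31.30 ✓; ∠(AU, UZ) = 90.00° ✓; |UZ| = 12.30 ✗.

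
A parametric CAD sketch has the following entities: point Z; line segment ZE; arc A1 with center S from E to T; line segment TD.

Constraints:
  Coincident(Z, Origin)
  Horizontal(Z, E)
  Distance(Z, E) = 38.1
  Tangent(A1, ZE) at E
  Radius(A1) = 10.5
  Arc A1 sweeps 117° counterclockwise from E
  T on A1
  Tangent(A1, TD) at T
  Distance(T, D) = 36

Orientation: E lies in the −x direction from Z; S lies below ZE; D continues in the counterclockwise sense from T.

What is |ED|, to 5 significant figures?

47.856

Z is at the origin; Z and E share the same y with |ZE| = 38.1 and E on the −x side, so E = (-38.100, 0.0000). A1 meets ZE tangentially, so SE is at right angles to ZE, so S = E + (0, -10.5) = (-38.100, -10.500). On A1, E sits at bearing 90° from S; a 117° counterclockwise sweep puts T at bearing 207°, so T = S + 10.5·(cos 207°, sin 207°) = (-47.456, -15.267). A1 meets TD tangentially, so ST is at right angles to TD, so TD runs along (−sin 207°, cos 207°); with |TD| = 36.0, D = (-31.112, -47.343). Then |ED| = |D − E| = 47.856.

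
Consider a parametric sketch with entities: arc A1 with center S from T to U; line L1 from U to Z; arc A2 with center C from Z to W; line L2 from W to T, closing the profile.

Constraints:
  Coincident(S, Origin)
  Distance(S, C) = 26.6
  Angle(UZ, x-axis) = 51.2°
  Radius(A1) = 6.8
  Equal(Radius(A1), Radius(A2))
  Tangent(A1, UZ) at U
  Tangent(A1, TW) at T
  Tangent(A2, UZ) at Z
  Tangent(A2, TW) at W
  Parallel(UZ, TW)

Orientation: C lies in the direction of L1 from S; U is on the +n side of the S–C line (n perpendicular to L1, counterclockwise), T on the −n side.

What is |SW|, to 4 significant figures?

27.46

The slot axis is L1's direction at 51.2°, so u = (cos 51.2°, sin 51.2°) = (0.6266, 0.7793) and n = (−sin 51.2°, cos 51.2°) = (-0.7793, 0.6266). S is at the origin and C lies 26.6 along u from S, so C = 26.6·u = (16.67, 20.73). Tangency of A1 to both parallel lines with radius 6.8 puts U and T at S ± 6.8·n: U = (-5.299, 4.261), T = (5.299, -4.261). Equal radii place Z and W the same way about C: Z = C + 6.8·n = (11.37, 24.99), W = C − 6.8·n = (21.97, 16.47). Then |SW| = |W − S| = 27.46.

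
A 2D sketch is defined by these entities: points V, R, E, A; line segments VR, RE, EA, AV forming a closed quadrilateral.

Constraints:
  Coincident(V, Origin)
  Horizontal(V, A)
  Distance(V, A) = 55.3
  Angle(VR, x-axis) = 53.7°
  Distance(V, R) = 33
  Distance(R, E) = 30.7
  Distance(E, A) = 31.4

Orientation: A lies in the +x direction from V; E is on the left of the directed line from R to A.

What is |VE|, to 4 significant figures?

58.74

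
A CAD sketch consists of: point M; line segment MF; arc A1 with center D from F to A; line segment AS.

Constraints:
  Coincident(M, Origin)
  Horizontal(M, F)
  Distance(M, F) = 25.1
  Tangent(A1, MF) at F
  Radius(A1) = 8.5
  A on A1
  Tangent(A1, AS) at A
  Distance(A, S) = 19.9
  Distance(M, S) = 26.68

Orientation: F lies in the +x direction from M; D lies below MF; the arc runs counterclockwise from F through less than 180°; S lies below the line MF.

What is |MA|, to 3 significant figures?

18.0

M is at the origin; MF is horizontal with |MF| = 25.1 and F on the +x side, so F = (25.1, 0.00). A1 meets MF tangentially, so DF is at right angles to MF, so D = F + (0, -8.5) = (25.1, -8.50). Since DA ⟂ AS (tangency), |DS| = √(8.5² + 19.9²) = 21.6 regardless of where A sits on A1. So S lies on both circle(M, 26.68) and circle(D, 21.6); the below-MF intersection is S = (10.5, -24.5). A is the foot of the tangent from S: A = (17.1, -5.71).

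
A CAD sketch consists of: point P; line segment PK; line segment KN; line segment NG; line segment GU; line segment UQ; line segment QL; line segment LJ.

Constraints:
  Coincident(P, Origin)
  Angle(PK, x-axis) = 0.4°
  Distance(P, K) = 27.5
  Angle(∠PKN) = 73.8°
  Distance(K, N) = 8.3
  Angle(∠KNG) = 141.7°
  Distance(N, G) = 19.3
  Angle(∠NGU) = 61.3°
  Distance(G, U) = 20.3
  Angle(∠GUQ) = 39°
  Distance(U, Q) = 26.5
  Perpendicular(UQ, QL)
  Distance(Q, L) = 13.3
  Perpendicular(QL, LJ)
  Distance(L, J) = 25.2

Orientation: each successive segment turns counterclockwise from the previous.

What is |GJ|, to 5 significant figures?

14.486

The perpendicularity gives QL at right angles to UQ, so QL runs at 134.60°; with |QL| = 13.3, L = (16.605, 27.147). QL ⟂ LJ, so LJ runs at -135.40°; with |LJ| = 25.2, J = (-1.3380, 9.4529). Then |GJ| = |J − G| = 14.486.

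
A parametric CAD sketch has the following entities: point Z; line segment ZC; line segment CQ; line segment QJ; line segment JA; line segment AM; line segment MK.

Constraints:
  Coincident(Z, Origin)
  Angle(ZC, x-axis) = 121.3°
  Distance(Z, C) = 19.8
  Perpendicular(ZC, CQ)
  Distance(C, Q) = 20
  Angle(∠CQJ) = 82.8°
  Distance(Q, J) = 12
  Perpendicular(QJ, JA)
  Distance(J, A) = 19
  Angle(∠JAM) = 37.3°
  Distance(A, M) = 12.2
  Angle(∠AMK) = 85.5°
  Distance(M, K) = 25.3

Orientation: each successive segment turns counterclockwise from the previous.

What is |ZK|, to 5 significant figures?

22.087

Z is at the origin; ZC runs at 121.3° with length 19.8, so C = (-10.286, 16.918). ZC is perpendicular to CQ, so CQ runs at -148.70°; with |CQ| = 20.0, Q = (-27.376, 6.5279). ∠CQJ = 82.8° gives QJ at -51.500° from the x-axis; with |QJ| = 12.0, J = (-19.905, -2.8634). QJ ⟂ JA, so JA runs at 38.500°; with |JA| = 19.0, A = (-5.0359, 8.9644). ∠JAM = 37.3° gives AM at -178.80° from the x-axis; with |AM| = 12.2, M = (-17.233, 8.7089). ∠AMK = 85.5° gives MK at -84.300° from the x-axis; with |MK| = 25.3, K = (-14.720, -16.466). Then |ZK| = |K − Z| = 22.087.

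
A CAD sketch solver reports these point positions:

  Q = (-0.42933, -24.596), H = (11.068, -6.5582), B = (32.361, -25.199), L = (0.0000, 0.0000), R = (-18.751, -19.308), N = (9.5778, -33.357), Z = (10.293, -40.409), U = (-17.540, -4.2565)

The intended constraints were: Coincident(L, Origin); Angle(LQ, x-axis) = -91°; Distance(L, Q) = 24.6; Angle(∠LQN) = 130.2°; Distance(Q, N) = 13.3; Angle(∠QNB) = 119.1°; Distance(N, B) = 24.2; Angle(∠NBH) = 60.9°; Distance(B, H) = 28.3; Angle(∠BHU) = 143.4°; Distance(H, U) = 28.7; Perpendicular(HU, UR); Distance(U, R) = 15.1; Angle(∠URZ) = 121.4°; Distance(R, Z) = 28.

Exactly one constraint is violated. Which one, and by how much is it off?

Distance(R, Z) = 28 — off by 7.90.

L = (0.00, 0.00) ✓; LQ at -91.00° ✓; |LQ| = 24.60 ✓; ∠LQN = 130.2° ✓; |QN| = 13.30 ✓; ∠QNB = 119.1° ✓; |NB| = 24.20 ✓; ∠NBH = 60.90° ✓; |BH| = 28.30 ✓; ∠BHU = 143.4° ✓; |HU| = 28.70 ✓; ∠(HU, UR) = 90.00° ✓; |UR| = 15.10 ✓; ∠URZ = 121.4° ✓; |RZ| = 35.90 ✗.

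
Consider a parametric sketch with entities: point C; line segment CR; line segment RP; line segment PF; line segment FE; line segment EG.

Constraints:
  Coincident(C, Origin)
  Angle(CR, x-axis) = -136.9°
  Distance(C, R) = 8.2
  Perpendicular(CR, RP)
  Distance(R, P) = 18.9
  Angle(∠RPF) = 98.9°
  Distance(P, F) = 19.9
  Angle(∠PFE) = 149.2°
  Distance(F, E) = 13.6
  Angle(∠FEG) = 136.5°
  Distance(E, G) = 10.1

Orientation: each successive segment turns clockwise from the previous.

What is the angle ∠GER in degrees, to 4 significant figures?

86.96°

C is at the origin; CR runs at -136.9° with length 8.2, so R = (-5.987, -5.603). CR is perpendicular to RP, so RP runs at 133.1°; with |RP| = 18.9, P = (-18.90, 8.197). ∠RPF = 98.9° gives PF at 52.00° from the x-axis; with |PF| = 19.9, F = (-6.650, 23.88). ∠PFE = 149.2° gives FE at 21.20° from the x-axis; with |FE| = 13.6, E = (6.030, 28.80). ∠FEG = 136.5° gives EG at -22.30° from the x-axis; with |EG| = 10.1, G = (15.37, 24.96). Then cos ∠GER = EG·ER / (|EG||ER|), giving 86.96°.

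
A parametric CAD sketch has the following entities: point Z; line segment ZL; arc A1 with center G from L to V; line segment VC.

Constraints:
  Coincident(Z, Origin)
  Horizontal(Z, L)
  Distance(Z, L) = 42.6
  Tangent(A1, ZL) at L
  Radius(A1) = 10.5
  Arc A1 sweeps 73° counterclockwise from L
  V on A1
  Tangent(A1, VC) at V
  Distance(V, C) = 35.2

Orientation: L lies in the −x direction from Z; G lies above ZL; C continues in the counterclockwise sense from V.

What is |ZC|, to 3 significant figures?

46.7

Z is at the origin; Z and L share the same y with |ZL| = 42.6 and L on the −x side, so L = (-42.6, 0.00). The tangent condition forces GL to be normal to ZL, so G = L + (0, 10.5) = (-42.6, 10.5). On A1, L sits at bearing -90° from G; a 73° counterclockwise sweep puts V at bearing -17°, so V = G + 10.5·(cos -17°, sin -17°) = (-32.6, 7.43). Since A1 is tangent to VC there, GV ⟂ VC, so VC runs along (−sin -17°, cos -17°); with |VC| = 35.2, C = (-22.3, 41.1). Then |ZC| = |C − Z| = 46.7.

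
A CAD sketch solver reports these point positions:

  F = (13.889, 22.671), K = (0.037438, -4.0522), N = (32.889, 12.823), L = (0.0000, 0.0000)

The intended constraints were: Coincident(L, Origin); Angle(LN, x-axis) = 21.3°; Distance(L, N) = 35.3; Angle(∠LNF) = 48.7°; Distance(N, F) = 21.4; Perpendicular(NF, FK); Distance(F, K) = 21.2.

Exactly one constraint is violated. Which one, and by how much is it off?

Distance(F, K) = 21.2 — off by 8.90.

L = (0.00, 0.00) ✓; LN at 21.30° ✓; |LN| = 35.30 ✓; ∠LNF = 48.70° ✓; |NF| = 21.40 ✓; ∠(NF, FK) = 90.00° ✓; |FK| = 30.10 ✗.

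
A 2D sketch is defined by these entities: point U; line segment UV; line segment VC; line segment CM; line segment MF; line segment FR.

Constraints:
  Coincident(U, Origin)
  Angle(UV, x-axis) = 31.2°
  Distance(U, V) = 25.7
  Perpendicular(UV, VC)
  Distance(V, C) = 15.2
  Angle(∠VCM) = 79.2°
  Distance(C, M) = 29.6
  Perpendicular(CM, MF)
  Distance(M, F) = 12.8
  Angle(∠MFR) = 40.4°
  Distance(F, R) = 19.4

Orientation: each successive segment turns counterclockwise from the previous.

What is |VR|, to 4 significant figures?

22.06

CM ⟂ MF, so MF runs at -48.00°; with |MF| = 12.8, F = (0.6766, -3.004). ∠MFR = 40.4° gives FR at 91.60° from the x-axis; with |FR| = 19.4, R = (0.1350, 16.39). Then |VR| = |R − V| = 22.06.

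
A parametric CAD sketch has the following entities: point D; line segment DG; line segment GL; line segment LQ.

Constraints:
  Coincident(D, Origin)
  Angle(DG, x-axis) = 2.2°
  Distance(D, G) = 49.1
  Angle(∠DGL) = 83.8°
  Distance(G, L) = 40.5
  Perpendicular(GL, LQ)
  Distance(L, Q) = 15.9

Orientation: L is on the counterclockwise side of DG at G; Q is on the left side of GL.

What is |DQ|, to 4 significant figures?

48.19

D is at the origin; DG runs at 2.2° with length 49.1, so G = 49.1·(cos 2.2°, sin 2.2°) = (49.06, 1.885). ∠DGL = 83.8°, so GL runs at 2.2° + (180° − 83.8°) = 98.40° from the x-axis; with |GL| = 40.5, L = G + 40.5·(cos 98.40°, sin 98.40°) = (43.15, 41.95). GL ⟂ LQ; with |LQ| = 15.9 on the left of GL, Q = L + 15.9·(-0.9893, -0.1461) = (27.42, 39.63). Then |DQ| = |Q − D| = 48.19.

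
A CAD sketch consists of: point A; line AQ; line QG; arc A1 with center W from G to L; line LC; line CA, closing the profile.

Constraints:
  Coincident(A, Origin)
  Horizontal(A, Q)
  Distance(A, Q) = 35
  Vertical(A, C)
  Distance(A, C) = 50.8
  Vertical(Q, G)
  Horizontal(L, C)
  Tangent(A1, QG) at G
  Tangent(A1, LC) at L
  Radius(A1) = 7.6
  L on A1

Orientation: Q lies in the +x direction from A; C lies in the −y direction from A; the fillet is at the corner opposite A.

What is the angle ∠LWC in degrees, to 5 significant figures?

74.497°

The virtual corner opposite A is at (35.000, -50.800). Tangency of A1 to QG means the radius WG is perpendicular to QG and tangency of A1 to LC means the radius WL is perpendicular to LC, with radius 7.6, so the center W sits 7.6 in from both sides at W = (27.400, -43.200). That places the tangent points at G = (35.000, -43.200) on QG and L = (27.400, -50.800) on LC. Then cos ∠LWC = WL·WC / (|WL||WC|), giving 74.497°.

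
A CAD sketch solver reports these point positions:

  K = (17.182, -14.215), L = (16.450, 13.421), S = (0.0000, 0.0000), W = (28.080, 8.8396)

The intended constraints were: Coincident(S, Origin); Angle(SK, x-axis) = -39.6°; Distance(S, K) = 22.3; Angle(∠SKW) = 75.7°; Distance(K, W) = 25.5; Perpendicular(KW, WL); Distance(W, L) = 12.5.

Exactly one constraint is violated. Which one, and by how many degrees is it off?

Perpendicular(KW, WL) — off by 3.80°.

S = (0.00, 0.00) ✓; SK at -39.60° ✓; |SK| = 22.30 ✓; ∠SKW = 75.70° ✓; |KW| = 25.50 ✓; ∠(KW, WL) = 93.80° ✗; |WL| = 12.50 ✓.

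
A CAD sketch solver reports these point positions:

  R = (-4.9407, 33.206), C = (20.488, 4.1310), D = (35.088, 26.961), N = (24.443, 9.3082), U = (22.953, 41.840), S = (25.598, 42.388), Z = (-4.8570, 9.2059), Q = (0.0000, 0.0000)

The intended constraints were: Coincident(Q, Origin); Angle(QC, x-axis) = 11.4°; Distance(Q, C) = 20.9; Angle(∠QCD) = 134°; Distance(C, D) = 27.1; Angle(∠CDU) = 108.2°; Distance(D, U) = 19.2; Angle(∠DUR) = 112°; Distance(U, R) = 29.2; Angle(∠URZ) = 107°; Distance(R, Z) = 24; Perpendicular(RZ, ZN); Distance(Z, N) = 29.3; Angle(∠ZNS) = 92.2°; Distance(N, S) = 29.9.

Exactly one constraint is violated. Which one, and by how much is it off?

Distance(N, S) = 29.9 — off by 3.20.

Q = (0.00, 0.00) ✓; QC at 11.40° ✓; |QC| = 20.90 ✓; ∠QCD = 134.0° ✓; |CD| = 27.10 ✓; ∠CDU = 108.2° ✓; |DU| = 19.20 ✓; ∠DUR = 112.0° ✓; |UR| = 29.20 ✓; ∠URZ = 107.0° ✓; |RZ| = 24.00 ✓; ∠(RZ, ZN) = 90.00° ✓; |ZN| = 29.30 ✓; ∠ZNS = 92.20° ✓; |NS| = 33.10 ✗.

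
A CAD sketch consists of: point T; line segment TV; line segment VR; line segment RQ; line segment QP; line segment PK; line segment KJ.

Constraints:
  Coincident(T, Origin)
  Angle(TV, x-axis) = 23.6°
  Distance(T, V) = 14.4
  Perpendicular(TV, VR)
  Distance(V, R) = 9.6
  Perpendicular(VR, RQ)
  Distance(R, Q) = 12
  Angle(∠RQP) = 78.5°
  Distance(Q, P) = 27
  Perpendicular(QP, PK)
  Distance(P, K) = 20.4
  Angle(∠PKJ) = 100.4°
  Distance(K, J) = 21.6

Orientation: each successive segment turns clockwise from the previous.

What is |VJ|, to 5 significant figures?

15.667

T is at the origin; TV runs at 23.6° with length 14.4, so V = (13.196, 5.7650). TV is perpendicular to VR, so VR runs at -66.400°; with |VR| = 9.6, R = (17.039, -3.0321). VR is perpendicular to RQ, so RQ runs at -156.40°; with |RQ| = 12.0, Q = (6.0426, -7.8362). ∠RQP = 78.5° gives QP at 102.10° from the x-axis; with |QP| = 27.0, P = (0.38292, 18.564). QP ⟂ PK, so PK runs at 12.100°; with |PK| = 20.4, K = (20.330, 22.840). ∠PKJ = 100.4° gives KJ at -67.500° from the x-axis; with |KJ| = 21.6, J = (28.596, 2.8843). Then |VJ| = |J − V| = 15.667.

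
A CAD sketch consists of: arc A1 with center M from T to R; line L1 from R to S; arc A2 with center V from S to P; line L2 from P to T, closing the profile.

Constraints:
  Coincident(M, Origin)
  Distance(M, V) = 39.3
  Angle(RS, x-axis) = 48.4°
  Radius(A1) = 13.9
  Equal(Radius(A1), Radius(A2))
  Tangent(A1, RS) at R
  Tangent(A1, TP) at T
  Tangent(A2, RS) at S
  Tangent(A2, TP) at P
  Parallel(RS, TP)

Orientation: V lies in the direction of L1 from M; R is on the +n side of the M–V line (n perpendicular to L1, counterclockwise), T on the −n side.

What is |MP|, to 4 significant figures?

41.69

Tangency of A1 to both parallel lines with radius 13.9 puts R and T at M ± 13.9·n: R = (-10.39, 9.229), T = (10.39, -9.229). Equal radii place S and P the same way about V: S = V + 13.9·n = (15.70, 38.62), P = V − 13.9·n = (36.49, 20.16). Then |MP| = |P − M| = 41.69.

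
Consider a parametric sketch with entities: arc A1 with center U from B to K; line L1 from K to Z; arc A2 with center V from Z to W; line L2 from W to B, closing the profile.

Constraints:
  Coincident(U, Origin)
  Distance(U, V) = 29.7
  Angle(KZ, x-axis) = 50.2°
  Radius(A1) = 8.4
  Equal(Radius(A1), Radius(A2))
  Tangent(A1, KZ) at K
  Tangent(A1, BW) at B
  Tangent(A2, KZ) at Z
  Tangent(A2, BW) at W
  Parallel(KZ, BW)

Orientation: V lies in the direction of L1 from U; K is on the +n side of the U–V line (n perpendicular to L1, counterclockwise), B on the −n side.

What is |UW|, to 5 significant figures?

30.865

The slot axis is L1's direction at 50.2°, so u = (cos 50.2°, sin 50.2°) = (0.64011, 0.76828) and n = (−sin 50.2°, cos 50.2°) = (-0.76828, 0.64011). U is at the origin and V lies 29.7 along u from U, so V = 29.7·u = (19.011, 22.818). Tangency of A1 to both parallel lines with radius 8.4 puts K and B at U ± 8.4·n: K = (-6.4536, 5.3769), B = (6.4536, -5.3769). Equal radii place Z and W the same way about V: Z = V + 8.4·n = (12.558, 28.195), W = V − 8.4·n = (25.465, 17.441). Then |UW| = |W − U| = 30.865.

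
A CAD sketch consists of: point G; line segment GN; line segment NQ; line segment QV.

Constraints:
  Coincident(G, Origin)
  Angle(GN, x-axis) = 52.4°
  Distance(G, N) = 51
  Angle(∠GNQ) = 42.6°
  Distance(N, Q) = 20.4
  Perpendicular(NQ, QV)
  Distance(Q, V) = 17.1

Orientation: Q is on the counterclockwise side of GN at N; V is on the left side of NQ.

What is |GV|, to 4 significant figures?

24.44

∠GNQ = 42.6°, so NQ runs at 52.4° + (180° − 42.6°) = 189.8° from the x-axis; with |NQ| = 20.4, Q = N + 20.4·(cos 189.8°, sin 189.8°) = (11.02, 36.93). NQ ⟂ QV; with |QV| = 17.1 on the left of NQ, V = Q + 17.1·(0.1702, -0.9854) = (13.93, 20.08). Then |GV| = |V − G| = 24.44.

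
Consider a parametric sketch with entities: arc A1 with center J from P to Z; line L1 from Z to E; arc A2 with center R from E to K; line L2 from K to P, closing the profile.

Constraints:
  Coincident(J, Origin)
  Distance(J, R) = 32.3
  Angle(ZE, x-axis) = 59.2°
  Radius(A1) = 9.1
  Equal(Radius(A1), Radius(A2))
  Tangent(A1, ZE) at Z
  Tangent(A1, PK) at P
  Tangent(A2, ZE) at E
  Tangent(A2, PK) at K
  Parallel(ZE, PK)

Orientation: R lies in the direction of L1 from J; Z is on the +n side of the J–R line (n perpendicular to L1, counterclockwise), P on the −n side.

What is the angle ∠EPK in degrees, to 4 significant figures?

29.40°

The slot axis is L1's direction at 59.2°, so u = (cos 59.2°, sin 59.2°) = (0.5120, 0.8590) and n = (−sin 59.2°, cos 59.2°) = (-0.8590, 0.5120). J is at the origin and R lies 32.3 along u from J, so R = 32.3·u = (16.54, 27.74). Tangency of A1 to both parallel lines with radius 9.1 puts Z and P at J ± 9.1·n: Z = (-7.817, 4.660), P = (7.817, -4.660). Equal radii place E and K the same way about R: E = R + 9.1·n = (8.722, 32.40), K = R − 9.1·n = (24.36, 23.08). Then cos ∠EPK = PE·PK / (|PE||PK|), giving 29.40°.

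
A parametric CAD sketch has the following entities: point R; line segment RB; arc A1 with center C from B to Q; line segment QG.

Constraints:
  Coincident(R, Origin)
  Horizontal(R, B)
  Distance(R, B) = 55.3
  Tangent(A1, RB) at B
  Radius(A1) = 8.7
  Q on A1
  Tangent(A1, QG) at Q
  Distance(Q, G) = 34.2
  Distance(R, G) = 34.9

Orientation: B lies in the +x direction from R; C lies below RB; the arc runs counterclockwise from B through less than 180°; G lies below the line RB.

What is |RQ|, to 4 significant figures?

49.51

R is at the origin; R and B share the same y with |RB| = 55.3 and B on the +x side, so B = (55.30, 0.000). The tangent condition forces CB to be normal to RB, so C = B + (0, -8.7) = (55.30, -8.700). Since CQ ⟂ QG (tangency), |CG| = √(8.7² + 34.2²) = 35.29 regardless of where Q sits on A1. So G lies on both circle(R, 34.9) and circle(C, 35.29); the below-RB intersection is G = (24.12, -25.22). Q is the foot of the tangent from G: Q = (49.46, -2.254).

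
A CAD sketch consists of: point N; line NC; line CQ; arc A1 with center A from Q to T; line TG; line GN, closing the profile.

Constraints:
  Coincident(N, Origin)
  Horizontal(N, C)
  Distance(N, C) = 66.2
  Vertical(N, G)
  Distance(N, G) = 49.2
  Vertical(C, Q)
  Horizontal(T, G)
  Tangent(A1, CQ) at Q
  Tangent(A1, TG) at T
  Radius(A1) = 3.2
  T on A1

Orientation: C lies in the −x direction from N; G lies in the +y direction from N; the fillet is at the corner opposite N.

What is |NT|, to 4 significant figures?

79.94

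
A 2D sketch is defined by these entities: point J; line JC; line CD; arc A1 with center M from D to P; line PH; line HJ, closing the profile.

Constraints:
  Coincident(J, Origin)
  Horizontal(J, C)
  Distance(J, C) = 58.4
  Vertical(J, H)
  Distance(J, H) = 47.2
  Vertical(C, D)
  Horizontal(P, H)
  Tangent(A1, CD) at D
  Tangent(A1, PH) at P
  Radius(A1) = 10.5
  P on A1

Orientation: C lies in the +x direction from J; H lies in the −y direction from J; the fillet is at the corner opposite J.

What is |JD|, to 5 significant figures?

68.974

The virtual corner opposite J is at (58.400, -47.200). A1 meets CD tangentially, so MD is at right angles to CD and tangency of A1 to PH means the radius MP is perpendicular to PH, with radius 10.5, so the center M sits 10.5 in from both sides at M = (47.900, -36.700). That places the tangent points at D = (58.400, -36.700) on CD and P = (47.900, -47.200) on PH. Then |JD| = |D − J| = 68.974.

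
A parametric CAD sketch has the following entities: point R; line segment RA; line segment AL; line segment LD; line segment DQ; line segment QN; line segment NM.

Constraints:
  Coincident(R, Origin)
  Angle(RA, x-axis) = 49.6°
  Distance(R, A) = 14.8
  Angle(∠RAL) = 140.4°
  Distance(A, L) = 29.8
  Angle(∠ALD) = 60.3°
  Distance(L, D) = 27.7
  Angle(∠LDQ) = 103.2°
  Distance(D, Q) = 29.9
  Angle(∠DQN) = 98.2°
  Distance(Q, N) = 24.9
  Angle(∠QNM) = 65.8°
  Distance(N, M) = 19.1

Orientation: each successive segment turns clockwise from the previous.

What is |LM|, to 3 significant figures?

22.7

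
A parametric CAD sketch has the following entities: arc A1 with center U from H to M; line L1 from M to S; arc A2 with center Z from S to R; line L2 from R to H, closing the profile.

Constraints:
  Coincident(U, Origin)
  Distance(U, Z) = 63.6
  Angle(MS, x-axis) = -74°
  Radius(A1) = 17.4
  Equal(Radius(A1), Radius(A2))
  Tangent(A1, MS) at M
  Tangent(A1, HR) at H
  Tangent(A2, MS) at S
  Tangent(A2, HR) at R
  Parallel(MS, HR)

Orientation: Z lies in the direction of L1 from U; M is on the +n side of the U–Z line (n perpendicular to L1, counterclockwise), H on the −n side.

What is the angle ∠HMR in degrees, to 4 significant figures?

61.31°

Tangency of A1 to both parallel lines with radius 17.4 puts M and H at U ± 17.4·n: M = (16.73, 4.796), H = (-16.73, -4.796). Equal radii place S and R the same way about Z: S = Z + 17.4·n = (34.26, -56.34), R = Z − 17.4·n = (0.8046, -65.93). Then cos ∠HMR = MH·MR / (|MH||MR|), giving 61.31°.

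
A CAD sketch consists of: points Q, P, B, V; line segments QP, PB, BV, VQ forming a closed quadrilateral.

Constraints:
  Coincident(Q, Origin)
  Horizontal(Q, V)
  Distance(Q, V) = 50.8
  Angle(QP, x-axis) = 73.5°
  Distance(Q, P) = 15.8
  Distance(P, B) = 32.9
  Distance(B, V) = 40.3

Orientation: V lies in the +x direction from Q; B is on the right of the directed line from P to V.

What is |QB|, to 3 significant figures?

21.5

Q is at the origin; QV is horizontal with |QV| = 50.8 and V in +x, so V = (50.8, 0). QP runs at 73.5° with |QP| = 15.8, so P = (4.49, 15.1). B is determined by |PB| = 32.9 and |BV| = 40.3 together: it lies at the intersection of circle(P, 32.9) and circle(V, 40.3). With |PV| = 48.7, the foot of the radical line on PV is 18.8 from P and the perpendicular offset is √(32.9² − 18.8²) = 27.0. Taking the right-of-PV solution: B = (14.0, -16.4).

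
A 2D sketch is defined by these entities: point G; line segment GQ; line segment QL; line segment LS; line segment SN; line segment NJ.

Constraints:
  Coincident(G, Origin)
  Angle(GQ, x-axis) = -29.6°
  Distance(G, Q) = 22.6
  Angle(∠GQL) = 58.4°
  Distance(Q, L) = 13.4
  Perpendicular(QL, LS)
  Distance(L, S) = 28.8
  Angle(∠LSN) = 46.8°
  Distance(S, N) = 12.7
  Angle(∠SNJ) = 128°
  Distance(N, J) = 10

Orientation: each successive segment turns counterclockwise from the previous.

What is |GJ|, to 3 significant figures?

11.4

G is at the origin; GQ runs at -29.6° with length 22.6, so Q = (19.7, -11.2). ∠GQL = 58.4° gives QL at 92.0° from the x-axis; with |QL| = 13.4, L = (19.2, 2.23). QL is perpendicular to LS, so LS runs at -178°; with |LS| = 28.8, S = (-9.60, 1.22). ∠LSN = 46.8° gives SN at -44.8° from the x-axis; with |SN| = 12.7, N = (-0.588, -7.73). ∠SNJ = 128.0° gives NJ at 7.20° from the x-axis; with |NJ| = 10.0, J = (9.33, -6.47). Then |GJ| = |J − G| = 11.4.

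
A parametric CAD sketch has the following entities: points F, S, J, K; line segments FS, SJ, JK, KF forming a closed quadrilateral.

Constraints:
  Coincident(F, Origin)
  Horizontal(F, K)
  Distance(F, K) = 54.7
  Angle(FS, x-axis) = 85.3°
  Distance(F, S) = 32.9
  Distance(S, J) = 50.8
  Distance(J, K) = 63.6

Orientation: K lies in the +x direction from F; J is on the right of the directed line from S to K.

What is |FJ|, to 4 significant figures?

18.37

Checks: |SJ| = 50.80 ✓; |JK| = 63.60 ✓.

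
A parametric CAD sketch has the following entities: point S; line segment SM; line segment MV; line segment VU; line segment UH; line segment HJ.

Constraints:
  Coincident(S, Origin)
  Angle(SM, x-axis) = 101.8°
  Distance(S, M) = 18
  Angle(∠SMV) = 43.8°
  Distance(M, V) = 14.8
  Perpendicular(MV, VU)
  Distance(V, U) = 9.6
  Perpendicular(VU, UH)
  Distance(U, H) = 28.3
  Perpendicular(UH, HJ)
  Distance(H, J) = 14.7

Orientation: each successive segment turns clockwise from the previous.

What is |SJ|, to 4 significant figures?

31.78

S is at the origin; SM runs at 101.8° with length 18.0, so M = (-3.681, 17.62). ∠SMV = 43.8° gives MV at -34.40° from the x-axis; with |MV| = 14.8, V = (8.531, 9.258). MV ⟂ VU, so VU runs at -124.4°; with |VU| = 9.6, U = (3.107, 1.337). VU ⟂ UH, so UH runs at 145.6°; with |UH| = 28.3, H = (-20.24, 17.33). The perpendicularity gives HJ at right angles to UH, so HJ runs at 55.60°; with |HJ| = 14.7, J = (-11.94, 29.45). Then |SJ| = |J − S| = 31.78.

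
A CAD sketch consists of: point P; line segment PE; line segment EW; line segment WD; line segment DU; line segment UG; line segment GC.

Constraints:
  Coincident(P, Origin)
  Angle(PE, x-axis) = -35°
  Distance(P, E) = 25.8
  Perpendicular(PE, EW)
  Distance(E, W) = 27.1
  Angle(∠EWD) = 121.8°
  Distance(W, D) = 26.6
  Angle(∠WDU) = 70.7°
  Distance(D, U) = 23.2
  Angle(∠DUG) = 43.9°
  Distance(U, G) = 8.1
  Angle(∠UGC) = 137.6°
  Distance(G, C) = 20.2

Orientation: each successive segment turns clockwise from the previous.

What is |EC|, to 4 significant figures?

45.46

∠DUG = 43.9° gives UG at -68.60° from the x-axis; with |UG| = 8.1, G = (-9.135, -21.62). ∠UGC = 137.6° gives GC at -111.0° from the x-axis; with |GC| = 20.2, C = (-16.37, -40.48). Then |EC| = |C − E| = 45.46.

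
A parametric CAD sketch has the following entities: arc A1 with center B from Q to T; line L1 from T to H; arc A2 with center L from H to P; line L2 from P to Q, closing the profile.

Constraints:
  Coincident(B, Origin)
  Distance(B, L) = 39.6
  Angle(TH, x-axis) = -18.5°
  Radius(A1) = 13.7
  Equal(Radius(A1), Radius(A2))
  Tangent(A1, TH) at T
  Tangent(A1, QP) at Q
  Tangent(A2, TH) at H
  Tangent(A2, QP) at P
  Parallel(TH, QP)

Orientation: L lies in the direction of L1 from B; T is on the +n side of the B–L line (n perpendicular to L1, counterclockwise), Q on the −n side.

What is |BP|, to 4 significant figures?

41.90

The slot axis is L1's direction at -18.5°, so u = (cos -18.5°, sin -18.5°) = (0.9483, -0.3173) and n = (−sin -18.5°, cos -18.5°) = (0.3173, 0.9483). B is at the origin and L lies 39.6 along u from B, so L = 39.6·u = (37.55, -12.57). Tangency of A1 to both parallel lines with radius 13.7 puts T and Q at B ± 13.7·n: T = (4.347, 12.99), Q = (-4.347, -12.99). Equal radii place H and P the same way about L: H = L + 13.7·n = (41.90, 0.4268), P = L − 13.7·n = (33.21, -25.56). Then |BP| = |P − B| = 41.90.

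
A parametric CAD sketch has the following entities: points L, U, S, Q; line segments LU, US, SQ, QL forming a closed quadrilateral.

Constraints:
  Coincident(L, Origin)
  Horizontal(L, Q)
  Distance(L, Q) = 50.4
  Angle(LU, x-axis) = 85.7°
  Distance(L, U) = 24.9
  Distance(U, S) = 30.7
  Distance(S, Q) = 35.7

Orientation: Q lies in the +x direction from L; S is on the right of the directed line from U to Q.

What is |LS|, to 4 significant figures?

15.13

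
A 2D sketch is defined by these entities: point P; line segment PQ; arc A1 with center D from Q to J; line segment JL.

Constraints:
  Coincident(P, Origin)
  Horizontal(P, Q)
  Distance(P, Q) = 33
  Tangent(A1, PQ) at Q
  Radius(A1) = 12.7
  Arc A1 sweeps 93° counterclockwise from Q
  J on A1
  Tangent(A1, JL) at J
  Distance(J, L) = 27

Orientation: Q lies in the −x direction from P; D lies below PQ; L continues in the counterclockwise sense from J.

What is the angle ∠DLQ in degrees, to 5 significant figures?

6.5779°

P is at the origin; PQ is horizontal with |PQ| = 33.0 and Q on the −x side, so Q = (-33.000, 0.0000). A1 meets PQ tangentially, so DQ is at right angles to PQ, so D = Q + (0, -12.7) = (-33.000, -12.700). On A1, Q sits at bearing 90° from D; a 93° counterclockwise sweep puts J at bearing 183°, so J = D + 12.7·(cos 183°, sin 183°) = (-45.683, -13.365). Tangency of A1 to JL means the radius DJ is perpendicular to JL, so JL runs along (−sin 183°, cos 183°); with |JL| = 27.0, L = (-44.270, -40.328). Then cos ∠DLQ = LD·LQ / (|LD||LQ|), giving 6.5779°.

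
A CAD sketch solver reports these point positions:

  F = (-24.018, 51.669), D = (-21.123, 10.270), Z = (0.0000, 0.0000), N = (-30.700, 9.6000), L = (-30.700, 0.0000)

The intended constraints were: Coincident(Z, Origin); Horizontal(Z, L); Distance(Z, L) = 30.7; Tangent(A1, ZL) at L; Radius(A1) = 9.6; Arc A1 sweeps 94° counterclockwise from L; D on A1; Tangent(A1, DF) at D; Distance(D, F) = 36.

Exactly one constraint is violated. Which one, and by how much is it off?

Distance(D, F) = 36 — off by 5.50.

Z = (0.00, 0.00) ✓; Z.y = 0.00, L.y = 0.00 ✓; |ZL| = 30.70 ✓; ∠(NL, LZ) = 90.00° ✓; |NL| = 9.600 ✓; bearing(N→D) − bearing(N→L) = 94.00° ✓; |ND| = 9.600 ✓; ∠(ND, DF) = 90.00° ✓; |DF| = 41.50 ✗.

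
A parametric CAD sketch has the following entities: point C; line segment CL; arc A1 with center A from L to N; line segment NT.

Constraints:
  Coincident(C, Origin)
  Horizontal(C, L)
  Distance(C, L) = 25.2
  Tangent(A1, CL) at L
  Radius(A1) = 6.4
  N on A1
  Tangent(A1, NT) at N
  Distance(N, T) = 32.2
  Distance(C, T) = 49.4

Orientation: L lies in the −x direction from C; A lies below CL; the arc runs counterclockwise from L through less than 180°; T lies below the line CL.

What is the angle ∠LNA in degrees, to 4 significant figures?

44.11°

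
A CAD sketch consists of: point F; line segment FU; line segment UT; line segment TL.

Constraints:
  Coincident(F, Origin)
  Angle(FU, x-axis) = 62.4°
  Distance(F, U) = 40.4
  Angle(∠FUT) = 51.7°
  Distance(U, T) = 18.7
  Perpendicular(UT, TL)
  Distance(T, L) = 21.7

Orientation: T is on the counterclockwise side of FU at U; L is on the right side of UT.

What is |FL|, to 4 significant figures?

53.78

F is at the origin; FU runs at 62.4° with length 40.4, so U = 40.4·(cos 62.4°, sin 62.4°) = (18.72, 35.80). ∠FUT = 51.7°, so UT runs at 62.4° + (180° − 51.7°) = 190.7° from the x-axis; with |UT| = 18.7, T = U + 18.7·(cos 190.7°, sin 190.7°) = (0.3423, 32.33). UT ⟂ TL; with |TL| = 21.7 on the right of UT, L = T + 21.7·(-0.1857, 0.9826) = (-3.687, 53.65). Then |FL| = |L − F| = 53.78.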